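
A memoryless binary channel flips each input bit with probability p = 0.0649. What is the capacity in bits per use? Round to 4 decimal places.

0.6534 bits

Binary symmetric channel: C = 1 − h₂(ε) where h₂ is the binary entropy function.
h₂(0.0649) = −0.0649·log₂0.0649 − 0.9351·log₂0.9351 = 0.3466.
C = 1 − 0.3466 = 0.6534 bits per channel use.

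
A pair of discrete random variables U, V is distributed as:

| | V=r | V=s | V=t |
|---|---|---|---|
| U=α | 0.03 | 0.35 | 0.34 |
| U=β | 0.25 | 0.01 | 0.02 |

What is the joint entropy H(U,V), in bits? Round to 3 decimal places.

1.890 bits

H(U,V) = −Σ p(x,y)·log₂ p(x,y) over all 6 cells.
  cell (α,r): −0.03·log₂0.03 = 0.1518
  cell (α,s): −0.35·log₂0.35 = 0.5301
  cell (α,t): −0.34·log₂0.34 = 0.5292
  cell (β,r): −0.25·log₂0.25 = 0.5000
  cell (β,s): −0.01·log₂0.01 = 0.0664
  cell (β,t): −0.02·log₂0.02 = 0.1129
Sum = 1.890 bits.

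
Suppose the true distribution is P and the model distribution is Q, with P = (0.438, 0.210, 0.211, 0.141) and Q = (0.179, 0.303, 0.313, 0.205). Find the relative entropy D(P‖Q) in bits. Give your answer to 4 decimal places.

0.2582 bits

D(P‖Q) = Σ p·log₂(p/q).
  0.438·log₂(0.438/0.179) = 0.56545
  0.210·log₂(0.210/0.303) = -0.11107
  0.211·log₂(0.211/0.313) = -0.12004
  0.141·log₂(0.141/0.205) = -0.07613
D(P‖Q) = 0.2582 bits.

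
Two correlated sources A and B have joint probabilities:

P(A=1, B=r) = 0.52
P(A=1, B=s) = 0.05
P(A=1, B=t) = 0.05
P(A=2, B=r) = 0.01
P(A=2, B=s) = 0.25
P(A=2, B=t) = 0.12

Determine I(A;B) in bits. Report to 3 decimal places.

0.543 bits

Marginals: p(A) = (0.6200, 0.3800), p(B) = (0.5300, 0.3000, 0.1700).
I(A;B) = H(A) + H(B) − H(A,B).
H(A) = 0.9580, H(B) = 1.4411, H(A,B) = 1.8563.
I(A;B) = 0.9580 + 1.4411 − 1.8563 = 0.543 bits.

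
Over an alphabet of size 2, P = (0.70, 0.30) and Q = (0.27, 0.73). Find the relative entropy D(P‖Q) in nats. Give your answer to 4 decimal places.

0.4001 nats

D(P‖Q) = Σ p·ln(p/q).
  0.70·ln(0.70/0.27) = 0.66686
  0.30·ln(0.30/0.73) = -0.26678
D(P‖Q) = 0.4001 nats.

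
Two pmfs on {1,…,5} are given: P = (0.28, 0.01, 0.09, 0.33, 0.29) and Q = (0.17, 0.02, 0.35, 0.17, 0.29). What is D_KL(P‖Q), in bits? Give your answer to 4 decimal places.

0.3310 bits

D(P‖Q) = Σ p·log₂(p/q).
  0.28·log₂(0.28/0.17) = 0.20157
  0.01·log₂(0.01/0.02) = -0.01000
  0.09·log₂(0.09/0.35) = -0.17634
  0.33·log₂(0.33/0.17) = 0.31579
  0.29·log₂(0.29/0.29) = 0.00000
D(P‖Q) = 0.3310 bits.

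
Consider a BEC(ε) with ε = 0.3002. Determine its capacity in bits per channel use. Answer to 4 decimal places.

0.6998 bits

Binary erasure channel: capacity C = 1 − ε.
C = 1 − 0.3002 = 0.6998 bits per channel use.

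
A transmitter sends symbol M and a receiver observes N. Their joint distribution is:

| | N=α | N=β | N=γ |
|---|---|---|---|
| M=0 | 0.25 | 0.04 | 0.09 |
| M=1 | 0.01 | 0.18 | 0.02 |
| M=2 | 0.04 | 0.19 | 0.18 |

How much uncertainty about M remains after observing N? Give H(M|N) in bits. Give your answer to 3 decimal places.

1.143 bits

Chain rule: H(M|N) = H(M,N) − H(N).
Marginals: p(M) = (0.3800, 0.2100, 0.4100), p(N) = (0.3000, 0.4100, 0.2900).
H(M,N) = 2.7093 bits; H(N) = 1.5664 bits.
H(M|N) = 2.7093 − 1.5664 = 1.143 bits.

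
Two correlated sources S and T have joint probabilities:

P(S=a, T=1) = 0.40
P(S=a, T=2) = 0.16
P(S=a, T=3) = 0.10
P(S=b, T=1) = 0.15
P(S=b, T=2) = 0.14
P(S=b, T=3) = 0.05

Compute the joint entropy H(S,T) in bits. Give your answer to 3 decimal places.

2.308 bits

H(S,T) = −Σ p(x,y)·log₂ p(x,y) over all 6 cells.
  cell (a,1): −0.40·log₂0.40 = 0.5288
  cell (a,2): −0.16·log₂0.16 = 0.4230
  cell (a,3): −0.10·log₂0.10 = 0.3322
  cell (b,1): −0.15·log₂0.15 = 0.4105
  cell (b,2): −0.14·log₂0.14 = 0.3971
  cell (b,3): −0.05·log₂0.05 = 0.2161
Sum = 2.308 bits.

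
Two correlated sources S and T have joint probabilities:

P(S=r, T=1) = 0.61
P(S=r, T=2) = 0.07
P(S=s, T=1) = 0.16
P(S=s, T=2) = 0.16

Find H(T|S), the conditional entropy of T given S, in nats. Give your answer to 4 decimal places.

0.4472 nats

Chain rule: H(T|S) = H(S,T) − H(S).
Marginals: p(S) = (0.6800, 0.3200), p(T) = (0.7700, 0.2300).
H(S,T) = 1.0741 nats; H(S) = 0.6269 nats.
H(T|S) = 1.0741 − 0.6269 = 0.4472 nats.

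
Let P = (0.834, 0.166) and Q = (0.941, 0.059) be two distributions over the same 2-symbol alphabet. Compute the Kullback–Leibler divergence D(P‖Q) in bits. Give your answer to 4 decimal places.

D(P‖Q) = Σ p·log₂(p/q).
  0.834·log₂(0.834/0.941) = -0.14524
  0.166·log₂(0.166/0.059) = 0.24774
D(P‖Q) = 0.1025 bits.

0.1025 bits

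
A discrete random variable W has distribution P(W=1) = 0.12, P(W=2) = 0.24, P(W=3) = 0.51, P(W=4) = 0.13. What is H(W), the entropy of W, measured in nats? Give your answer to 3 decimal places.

1.206 nats

H(W) = −Σ p·ln p.
  −(0.12)·ln(0.12) = 0.2544
  −(0.24)·ln(0.24) = 0.3425
  −(0.51)·ln(0.51) = 0.3434
  −(0.13)·ln(0.13) = 0.2652
Sum: 0.2544 + 0.3425 + 0.3434 + 0.2652 = 1.206 nats.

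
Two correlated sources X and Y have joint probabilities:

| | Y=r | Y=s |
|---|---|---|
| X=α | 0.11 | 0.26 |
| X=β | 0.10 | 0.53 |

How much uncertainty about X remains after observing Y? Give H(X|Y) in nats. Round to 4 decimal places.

Chain rule: H(X|Y) = H(X,Y) − H(Y).
Marginals: p(X) = (0.3700, 0.6300), p(Y) = (0.2100, 0.7900).
H(X,Y) = 1.1598 nats; H(Y) = 0.5140 nats.
H(X|Y) = 1.1598 − 0.5140 = 0.6458 nats.

0.6458 nats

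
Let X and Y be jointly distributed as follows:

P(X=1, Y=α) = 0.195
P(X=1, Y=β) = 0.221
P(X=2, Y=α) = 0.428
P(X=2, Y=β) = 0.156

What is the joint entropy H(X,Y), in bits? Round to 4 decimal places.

1.8834 bits

H(X,Y) = −Σ p(x,y)·log₂ p(x,y) over all 4 cells.
  cell (1,α): −0.195·log₂0.195 = 0.45990
  cell (1,β): −0.221·log₂0.221 = 0.48131
  cell (2,α): −0.428·log₂0.428 = 0.52401
  cell (2,β): −0.156·log₂0.156 = 0.41814
Sum = 1.8834 bits.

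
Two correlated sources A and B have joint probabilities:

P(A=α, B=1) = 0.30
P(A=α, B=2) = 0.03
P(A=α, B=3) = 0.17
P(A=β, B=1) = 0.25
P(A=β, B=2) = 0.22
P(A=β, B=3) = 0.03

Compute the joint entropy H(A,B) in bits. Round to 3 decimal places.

2.240 bits

H(A,B) = −Σ p(x,y)·log₂ p(x,y) over all 6 cells.
  cell (α,1): −0.30·log₂0.30 = 0.5211
  cell (α,2): −0.03·log₂0.03 = 0.1518
  cell (α,3): −0.17·log₂0.17 = 0.4346
  cell (β,1): −0.25·log₂0.25 = 0.5000
  cell (β,2): −0.22·log₂0.22 = 0.4806
  cell (β,3): −0.03·log₂0.03 = 0.1518
Sum = 2.240 bits.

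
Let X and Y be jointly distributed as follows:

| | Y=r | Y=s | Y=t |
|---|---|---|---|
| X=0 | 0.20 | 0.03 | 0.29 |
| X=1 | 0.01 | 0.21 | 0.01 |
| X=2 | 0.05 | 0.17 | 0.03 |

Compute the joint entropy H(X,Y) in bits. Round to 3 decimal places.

H(X,Y) = −Σ p(x,y)·log₂ p(x,y) over all 9 cells.
  cell (0,r): −0.20·log₂0.20 = 0.4644
  cell (0,s): −0.03·log₂0.03 = 0.1518
  cell (0,t): −0.29·log₂0.29 = 0.5179
  cell (1,r): −0.01·log₂0.01 = 0.0664
  cell (1,s): −0.21·log₂0.21 = 0.4728
  cell (1,t): −0.01·log₂0.01 = 0.0664
  cell (2,r): −0.05·log₂0.05 = 0.2161
  cell (2,s): −0.17·log₂0.17 = 0.4346
  cell (2,t): −0.03·log₂0.03 = 0.1518
Sum = 2.542 bits.

2.542 bits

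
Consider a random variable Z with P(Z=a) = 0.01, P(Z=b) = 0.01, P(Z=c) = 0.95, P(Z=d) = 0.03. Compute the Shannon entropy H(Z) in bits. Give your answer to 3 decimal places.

0.355 bits

H(Z) = −Σ p·log₂ p.
  −(0.01)·log₂(0.01) = 0.0664
  −(0.01)·log₂(0.01) = 0.0664
  −(0.95)·log₂(0.95) = 0.0703
  −(0.03)·log₂(0.03) = 0.1518
Sum: 0.0664 + 0.0664 + 0.0703 + 0.1518 = 0.355 bits.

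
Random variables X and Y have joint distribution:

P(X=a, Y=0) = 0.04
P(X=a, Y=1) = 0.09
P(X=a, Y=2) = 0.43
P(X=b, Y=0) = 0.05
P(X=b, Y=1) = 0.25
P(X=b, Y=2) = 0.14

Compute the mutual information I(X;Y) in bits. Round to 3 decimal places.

0.158 bits

Marginals: p(X) = (0.5600, 0.4400), p(Y) = (0.0900, 0.3400, 0.5700).
I(X;Y) = Σ p(x,y)·log₂[p(x,y)/(p(x)p(y))].
  (a,0): 0.04·log₂(0.7937) = -0.0133
  (a,1): 0.09·log₂(0.4727) = -0.0973
  (a,2): 0.43·log₂(1.3471) = 0.1848
  (b,0): 0.05·log₂(1.2626) = 0.0168
  (b,1): 0.25·log₂(1.6711) = 0.1852
  (b,2): 0.14·log₂(0.5582) = -0.1178
Sum = 0.158 bits.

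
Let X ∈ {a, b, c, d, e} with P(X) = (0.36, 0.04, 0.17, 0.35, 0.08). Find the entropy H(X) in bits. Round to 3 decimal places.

H(X) = −Σ p·log₂ p.
  −(0.36)·log₂(0.36) = 0.5306
  −(0.04)·log₂(0.04) = 0.1858
  −(0.17)·log₂(0.17) = 0.4346
  −(0.35)·log₂(0.35) = 0.5301
  −(0.08)·log₂(0.08) = 0.2915
Sum: 0.5306 + 0.1858 + 0.4346 + 0.5301 + 0.2915 = 1.973 bits.

1.973 bits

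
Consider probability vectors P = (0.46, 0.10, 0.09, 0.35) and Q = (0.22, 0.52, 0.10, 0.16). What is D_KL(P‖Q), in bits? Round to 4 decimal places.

0.6332 bits

D(P‖Q) = Σ p·log₂(p/q).
  0.46·log₂(0.46/0.22) = 0.48950
  0.10·log₂(0.10/0.52) = -0.23785
  0.09·log₂(0.09/0.10) = -0.01368
  0.35·log₂(0.35/0.16) = 0.39525
D(P‖Q) = 0.6332 bits.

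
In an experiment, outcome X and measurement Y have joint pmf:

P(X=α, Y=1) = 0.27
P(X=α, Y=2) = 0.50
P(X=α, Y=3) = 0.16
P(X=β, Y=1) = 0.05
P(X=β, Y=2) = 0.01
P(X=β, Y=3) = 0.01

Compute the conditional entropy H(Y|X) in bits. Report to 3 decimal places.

Chain rule: H(Y|X) = H(X,Y) − H(X).
Marginals: p(X) = (0.9300, 0.0700), p(Y) = (0.3200, 0.5100, 0.1700).
H(X,Y) = 1.7820 bits; H(X) = 0.3659 bits.
H(Y|X) = 1.7820 − 0.3659 = 1.416 bits.

1.416 bits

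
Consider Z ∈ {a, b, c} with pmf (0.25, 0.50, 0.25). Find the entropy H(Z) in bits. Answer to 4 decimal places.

H(Z) = −Σ p·log₂ p.
  −(0.25)·log₂(0.25) = 0.50000
  −(0.50)·log₂(0.50) = 0.50000
  −(0.25)·log₂(0.25) = 0.50000
Sum: 0.50000 + 0.50000 + 0.50000 = 1.5000 bits.

1.5000 bits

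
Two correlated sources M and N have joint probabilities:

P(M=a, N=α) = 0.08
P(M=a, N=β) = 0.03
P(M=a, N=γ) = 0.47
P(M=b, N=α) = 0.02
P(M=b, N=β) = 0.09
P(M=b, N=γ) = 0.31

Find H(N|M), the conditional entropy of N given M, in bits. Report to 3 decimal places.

0.923 bits

Marginals: p(M) = (0.5800, 0.4200), p(N) = (0.1000, 0.1200, 0.7800).
H(N|M) = Σ p(M) · H(N|M=·).
  M=a: p=0.5800, H(N|M=a) = 0.8611
  M=b: p=0.4200, H(N|M=b) = 1.0088
Weighted sum = 0.923 bits.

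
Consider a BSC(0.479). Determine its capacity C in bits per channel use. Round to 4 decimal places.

0.0013 bits

Binary symmetric channel: C = 1 − h₂(ε) where h₂ is the binary entropy function.
h₂(0.479) = −0.479·log₂0.479 − 0.521·log₂0.521 = 0.9987.
C = 1 − 0.9987 = 0.0013 bits per channel use.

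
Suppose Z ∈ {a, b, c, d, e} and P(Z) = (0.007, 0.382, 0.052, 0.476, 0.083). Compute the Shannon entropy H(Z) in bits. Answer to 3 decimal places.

1.610 bits

H(Z) = −Σ p·log₂ p.
  −(0.007)·log₂(0.007) = 0.0501
  −(0.382)·log₂(0.382) = 0.5304
  −(0.052)·log₂(0.052) = 0.2218
  −(0.476)·log₂(0.476) = 0.5098
  −(0.083)·log₂(0.083) = 0.2980
Sum: 0.0501 + 0.5304 + 0.2218 + 0.5098 + 0.2980 = 1.610 bits.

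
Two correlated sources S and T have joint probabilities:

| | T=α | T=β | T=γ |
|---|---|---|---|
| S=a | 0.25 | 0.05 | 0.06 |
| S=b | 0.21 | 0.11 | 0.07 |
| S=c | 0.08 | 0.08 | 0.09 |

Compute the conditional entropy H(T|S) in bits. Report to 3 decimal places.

Marginals: p(S) = (0.3600, 0.3900, 0.2500), p(T) = (0.5400, 0.2400, 0.2200).
H(T|S) = Σ p(S) · H(T|S=·).
  S=a: p=0.3600, H(T|S=a) = 1.1917
  S=b: p=0.3900, H(T|S=b) = 1.4407
  S=c: p=0.2500, H(T|S=c) = 1.5827
Weighted sum = 1.387 bits.

1.387 bits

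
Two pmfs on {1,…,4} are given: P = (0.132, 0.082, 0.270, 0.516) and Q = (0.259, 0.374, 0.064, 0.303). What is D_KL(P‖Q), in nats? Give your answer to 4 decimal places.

0.4500 nats

D(P‖Q) = Σ p·ln(p/q).
  0.132·ln(0.132/0.259) = -0.08897
  0.082·ln(0.082/0.374) = -0.12444
  0.270·ln(0.270/0.064) = 0.38868
  0.516·ln(0.516/0.303) = 0.27470
D(P‖Q) = 0.4500 nats.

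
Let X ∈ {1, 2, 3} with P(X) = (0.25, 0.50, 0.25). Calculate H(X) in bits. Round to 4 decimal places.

H(X) = −Σ p·log₂ p.
  −(0.25)·log₂(0.25) = 0.50000
  −(0.50)·log₂(0.50) = 0.50000
  −(0.25)·log₂(0.25) = 0.50000
Sum: 0.50000 + 0.50000 + 0.50000 = 1.5000 bits.

1.5000 bits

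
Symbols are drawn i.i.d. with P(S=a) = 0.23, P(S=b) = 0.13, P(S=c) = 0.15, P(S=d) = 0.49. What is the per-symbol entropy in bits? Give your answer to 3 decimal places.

1.785 bits

H(S) = −Σ p·log₂ p.
  −(0.23)·log₂(0.23) = 0.4877
  −(0.13)·log₂(0.13) = 0.3826
  −(0.15)·log₂(0.15) = 0.4105
  −(0.49)·log₂(0.49) = 0.5043
Sum: 0.4877 + 0.3826 + 0.4105 + 0.5043 = 1.785 bits.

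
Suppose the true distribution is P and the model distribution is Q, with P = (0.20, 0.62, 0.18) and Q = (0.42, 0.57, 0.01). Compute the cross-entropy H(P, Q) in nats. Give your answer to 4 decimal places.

H(P,Q) = −Σ p·ln q.
  −0.20·ln(0.42) = 0.17350
  −0.62·ln(0.57) = 0.34851
  −0.18·ln(0.01) = 0.82893
H(P,Q) = 1.3509 nats.

1.3509 nats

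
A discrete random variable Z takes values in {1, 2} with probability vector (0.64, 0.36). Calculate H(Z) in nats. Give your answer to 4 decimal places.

0.6534 nats

H(Z) = −Σ p·ln p.
  −(0.64)·ln(0.64) = 0.28562
  −(0.36)·ln(0.36) = 0.36779
Sum: 0.28562 + 0.36779 = 0.6534 nats.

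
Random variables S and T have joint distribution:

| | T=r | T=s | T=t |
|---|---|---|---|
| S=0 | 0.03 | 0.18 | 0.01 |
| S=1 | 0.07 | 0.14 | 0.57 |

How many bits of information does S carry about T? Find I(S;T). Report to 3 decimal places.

Marginals: p(S) = (0.2200, 0.7800), p(T) = (0.1000, 0.3200, 0.5800).
I(S;T) = Σ p(x,y)·log₂[p(x,y)/(p(x)p(y))].
  (0,r): 0.03·log₂(1.3636) = 0.0134
  (0,s): 0.18·log₂(2.5568) = 0.2438
  (0,t): 0.01·log₂(0.0784) = -0.0367
  (1,r): 0.07·log₂(0.8974) = -0.0109
  (1,s): 0.14·log₂(0.5609) = -0.1168
  (1,t): 0.57·log₂(1.2599) = 0.1900
Sum = 0.283 bits.

0.283 bits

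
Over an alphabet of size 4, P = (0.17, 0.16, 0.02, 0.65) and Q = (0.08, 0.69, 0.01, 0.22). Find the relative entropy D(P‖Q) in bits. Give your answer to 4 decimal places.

D(P‖Q) = Σ p·log₂(p/q).
  0.17·log₂(0.17/0.08) = 0.18487
  0.16·log₂(0.16/0.69) = -0.33736
  0.02·log₂(0.02/0.01) = 0.02000
  0.65·log₂(0.65/0.22) = 1.01591
D(P‖Q) = 0.8834 bits.

0.8834 bits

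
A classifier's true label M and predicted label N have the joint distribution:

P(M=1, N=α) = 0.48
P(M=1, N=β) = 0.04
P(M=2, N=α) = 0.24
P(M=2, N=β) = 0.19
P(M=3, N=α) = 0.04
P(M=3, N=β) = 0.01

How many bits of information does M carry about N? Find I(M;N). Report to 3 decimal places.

0.130 bits

Marginals: p(M) = (0.5200, 0.4300, 0.0500), p(N) = (0.7600, 0.2400).
I(M;N) = H(M) + H(N) − H(M,N).
H(M) = 1.2302, H(N) = 0.7950, H(M,N) = 1.8956.
I(M;N) = 1.2302 + 0.7950 − 1.8956 = 0.130 bits.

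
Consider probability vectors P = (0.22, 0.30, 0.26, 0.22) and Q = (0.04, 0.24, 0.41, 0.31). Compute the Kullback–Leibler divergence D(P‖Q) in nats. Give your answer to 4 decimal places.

D(P‖Q) = Σ p·ln(p/q).
  0.22·ln(0.22/0.04) = 0.37504
  0.30·ln(0.30/0.24) = 0.06694
  0.26·ln(0.26/0.41) = -0.11842
  0.22·ln(0.22/0.31) = -0.07545
D(P‖Q) = 0.2481 nats.

0.2481 nats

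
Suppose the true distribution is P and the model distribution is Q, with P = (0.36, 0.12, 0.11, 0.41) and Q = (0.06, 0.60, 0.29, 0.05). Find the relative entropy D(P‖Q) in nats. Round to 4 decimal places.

1.2080 nats

D(P‖Q) = Σ p·ln(p/q).
  0.36·ln(0.36/0.06) = 0.64503
  0.12·ln(0.12/0.60) = -0.19313
  0.11·ln(0.11/0.29) = -0.10663
  0.41·ln(0.41/0.05) = 0.86270
D(P‖Q) = 1.2080 nats.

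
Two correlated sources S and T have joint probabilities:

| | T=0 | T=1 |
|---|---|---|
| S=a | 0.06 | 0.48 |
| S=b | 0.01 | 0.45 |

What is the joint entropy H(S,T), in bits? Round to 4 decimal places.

1.3366 bits

H(S,T) = −Σ p(x,y)·log₂ p(x,y) over all 4 cells.
  cell (a,0): −0.06·log₂0.06 = 0.24353
  cell (a,1): −0.48·log₂0.48 = 0.50827
  cell (b,0): −0.01·log₂0.01 = 0.06644
  cell (b,1): −0.45·log₂0.45 = 0.51840
Sum = 1.3366 bits.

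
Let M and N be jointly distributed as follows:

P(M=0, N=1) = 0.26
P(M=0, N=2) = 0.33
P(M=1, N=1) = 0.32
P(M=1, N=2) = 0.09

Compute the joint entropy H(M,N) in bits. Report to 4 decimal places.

1.8718 bits

H(M,N) = −Σ p(x,y)·log₂ p(x,y) over all 4 cells.
  cell (0,1): −0.26·log₂0.26 = 0.50529
  cell (0,2): −0.33·log₂0.33 = 0.52782
  cell (1,1): −0.32·log₂0.32 = 0.52603
  cell (1,2): −0.09·log₂0.09 = 0.31265
Sum = 1.8718 bits.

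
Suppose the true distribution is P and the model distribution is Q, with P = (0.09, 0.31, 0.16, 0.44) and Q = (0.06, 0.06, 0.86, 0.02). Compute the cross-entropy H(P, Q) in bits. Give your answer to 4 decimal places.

4.1417 bits

H(P,Q) = −Σ p·log₂ q.
  −0.09·log₂(0.06) = 0.36530
  −0.31·log₂(0.06) = 1.25826
  −0.16·log₂(0.86) = 0.03481
  −0.44·log₂(0.02) = 2.48330
H(P,Q) = 4.1417 bits.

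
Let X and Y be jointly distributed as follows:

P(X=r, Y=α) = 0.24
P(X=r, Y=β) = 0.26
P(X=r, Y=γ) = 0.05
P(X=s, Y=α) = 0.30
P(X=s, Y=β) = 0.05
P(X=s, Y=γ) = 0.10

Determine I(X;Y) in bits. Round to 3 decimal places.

Marginals: p(X) = (0.5500, 0.4500), p(Y) = (0.5400, 0.3100, 0.1500).
I(X;Y) = H(X) + H(Y) − H(X,Y).
H(X) = 0.9928, H(Y) = 1.4144, H(X,Y) = 2.2849.
I(X;Y) = 0.9928 + 1.4144 − 2.2849 = 0.122 bits.

0.122 bits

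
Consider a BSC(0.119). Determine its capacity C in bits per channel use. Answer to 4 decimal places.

Binary symmetric channel: C = 1 − h₂(ε) where h₂ is the binary entropy function.
h₂(0.119) = −0.119·log₂0.119 − 0.881·log₂0.881 = 0.5265.
C = 1 − 0.5265 = 0.4735 bits per channel use.

0.4735 bits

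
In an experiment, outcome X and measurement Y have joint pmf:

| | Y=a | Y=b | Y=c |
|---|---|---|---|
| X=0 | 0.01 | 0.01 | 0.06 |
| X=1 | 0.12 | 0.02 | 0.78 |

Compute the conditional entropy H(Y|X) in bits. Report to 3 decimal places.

0.734 bits

Chain rule: H(Y|X) = H(X,Y) − H(X).
Marginals: p(X) = (0.0800, 0.9200), p(Y) = (0.1300, 0.0300, 0.8400).
H(X,Y) = 1.1359 bits; H(X) = 0.4022 bits.
H(Y|X) = 1.1359 − 0.4022 = 0.734 bits.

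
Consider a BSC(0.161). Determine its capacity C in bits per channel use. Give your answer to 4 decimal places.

0.3633 bits

Binary symmetric channel: C = 1 − h₂(ε) where h₂ is the binary entropy function.
h₂(0.161) = −0.161·log₂0.161 − 0.839·log₂0.839 = 0.6367.
C = 1 − 0.6367 = 0.3633 bits per channel use.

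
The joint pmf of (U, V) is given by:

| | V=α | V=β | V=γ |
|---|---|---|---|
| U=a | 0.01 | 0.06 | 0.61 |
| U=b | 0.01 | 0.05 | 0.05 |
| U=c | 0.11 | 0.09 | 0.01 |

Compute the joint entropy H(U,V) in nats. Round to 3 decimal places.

H(U,V) = −Σ p(x,y)·ln p(x,y) over all 9 cells.
  cell (a,α): −0.01·ln0.01 = 0.0461
  cell (a,β): −0.06·ln0.06 = 0.1688
  cell (a,γ): −0.61·ln0.61 = 0.3015
  cell (b,α): −0.01·ln0.01 = 0.0461
  cell (b,β): −0.05·ln0.05 = 0.1498
  cell (b,γ): −0.05·ln0.05 = 0.1498
  cell (c,α): −0.11·ln0.11 = 0.2428
  cell (c,β): −0.09·ln0.09 = 0.2167
  cell (c,γ): −0.01·ln0.01 = 0.0461
Sum = 1.368 nats.

1.368 nats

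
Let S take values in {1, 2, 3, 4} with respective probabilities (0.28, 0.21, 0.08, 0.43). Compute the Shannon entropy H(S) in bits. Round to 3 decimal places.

H(S) = −Σ p·log₂ p.
  −(0.28)·log₂(0.28) = 0.5142
  −(0.21)·log₂(0.21) = 0.4728
  −(0.08)·log₂(0.08) = 0.2915
  −(0.43)·log₂(0.43) = 0.5236
Sum: 0.5142 + 0.4728 + 0.2915 + 0.5236 = 1.802 bits.

1.802 bits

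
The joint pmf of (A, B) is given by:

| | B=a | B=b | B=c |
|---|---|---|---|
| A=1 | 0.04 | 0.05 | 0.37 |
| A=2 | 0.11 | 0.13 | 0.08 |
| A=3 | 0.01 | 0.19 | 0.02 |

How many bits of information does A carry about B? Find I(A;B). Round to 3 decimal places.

0.396 bits

Marginals: p(A) = (0.4600, 0.3200, 0.2200), p(B) = (0.1600, 0.3700, 0.4700).
I(A;B) = H(A) + H(B) − H(A,B).
H(A) = 1.5219, H(B) = 1.4657, H(A,B) = 2.5916.
I(A;B) = 1.5219 + 1.4657 − 2.5916 = 0.396 bits.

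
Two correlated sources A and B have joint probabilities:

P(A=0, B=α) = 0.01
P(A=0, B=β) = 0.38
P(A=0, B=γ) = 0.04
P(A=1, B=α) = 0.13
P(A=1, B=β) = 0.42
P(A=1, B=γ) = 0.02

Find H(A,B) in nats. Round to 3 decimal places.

H(A,B) = −Σ p(x,y)·ln p(x,y) over all 6 cells.
  cell (0,α): −0.01·ln0.01 = 0.0461
  cell (0,β): −0.38·ln0.38 = 0.3677
  cell (0,γ): −0.04·ln0.04 = 0.1288
  cell (1,α): −0.13·ln0.13 = 0.2652
  cell (1,β): −0.42·ln0.42 = 0.3644
  cell (1,γ): −0.02·ln0.02 = 0.0782
Sum = 1.250 nats.

1.250 nats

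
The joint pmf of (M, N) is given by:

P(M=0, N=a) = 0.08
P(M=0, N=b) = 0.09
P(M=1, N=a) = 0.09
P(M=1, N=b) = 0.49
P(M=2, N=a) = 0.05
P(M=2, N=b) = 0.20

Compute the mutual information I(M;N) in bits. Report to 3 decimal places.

0.049 bits

Marginals: p(M) = (0.1700, 0.5800, 0.2500), p(N) = (0.2200, 0.7800).
I(M;N) = H(M) + H(N) − H(M,N).
H(M) = 1.3904, H(N) = 0.7602, H(M,N) = 2.1016.
I(M;N) = 1.3904 + 0.7602 − 2.1016 = 0.049 bits.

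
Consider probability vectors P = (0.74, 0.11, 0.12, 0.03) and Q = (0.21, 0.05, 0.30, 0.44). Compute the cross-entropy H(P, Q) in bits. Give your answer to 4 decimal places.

2.3855 bits

H(P,Q) = −Σ p·log₂ q.
  −0.74·log₂(0.21) = 1.66614
  −0.11·log₂(0.05) = 0.47541
  −0.12·log₂(0.30) = 0.20844
  −0.03·log₂(0.44) = 0.03553
H(P,Q) = 2.3855 bits.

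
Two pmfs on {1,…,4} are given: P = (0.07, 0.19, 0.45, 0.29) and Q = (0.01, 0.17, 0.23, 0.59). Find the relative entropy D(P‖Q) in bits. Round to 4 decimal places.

D(P‖Q) = Σ p·log₂(p/q).
  0.07·log₂(0.07/0.01) = 0.19651
  0.19·log₂(0.19/0.17) = 0.03049
  0.45·log₂(0.45/0.23) = 0.43573
  0.29·log₂(0.29/0.59) = -0.29715
D(P‖Q) = 0.3656 bits.

0.3656 bits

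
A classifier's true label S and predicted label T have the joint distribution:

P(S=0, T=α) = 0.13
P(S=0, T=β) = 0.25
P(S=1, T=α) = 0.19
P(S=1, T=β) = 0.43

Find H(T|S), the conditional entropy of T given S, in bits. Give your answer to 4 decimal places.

Chain rule: H(T|S) = H(S,T) − H(S).
Marginals: p(S) = (0.3800, 0.6200), p(T) = (0.3200, 0.6800).
H(S,T) = 1.8614 bits; H(S) = 0.9580 bits.
H(T|S) = 1.8614 − 0.9580 = 0.9034 bits.

0.9034 bits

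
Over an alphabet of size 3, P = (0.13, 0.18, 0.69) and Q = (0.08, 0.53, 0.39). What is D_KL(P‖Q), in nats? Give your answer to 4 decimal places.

D(P‖Q) = Σ p·ln(p/q).
  0.13·ln(0.13/0.08) = 0.06312
  0.18·ln(0.18/0.53) = -0.19439
  0.69·ln(0.69/0.39) = 0.39368
D(P‖Q) = 0.2624 nats.

0.2624 nats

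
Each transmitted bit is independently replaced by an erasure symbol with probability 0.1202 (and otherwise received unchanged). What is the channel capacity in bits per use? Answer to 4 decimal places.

Binary erasure channel: capacity C = 1 − ε.
C = 1 − 0.1202 = 0.8798 bits per channel use.

0.8798 bits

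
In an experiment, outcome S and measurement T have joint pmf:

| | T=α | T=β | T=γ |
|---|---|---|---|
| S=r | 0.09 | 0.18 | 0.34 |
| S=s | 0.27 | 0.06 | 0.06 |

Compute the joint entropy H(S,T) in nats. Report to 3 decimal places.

H(S,T) = −Σ p(x,y)·ln p(x,y) over all 6 cells.
  cell (r,α): −0.09·ln0.09 = 0.2167
  cell (r,β): −0.18·ln0.18 = 0.3087
  cell (r,γ): −0.34·ln0.34 = 0.3668
  cell (s,α): −0.27·ln0.27 = 0.3535
  cell (s,β): −0.06·ln0.06 = 0.1688
  cell (s,γ): −0.06·ln0.06 = 0.1688
Sum = 1.583 nats.

1.583 nats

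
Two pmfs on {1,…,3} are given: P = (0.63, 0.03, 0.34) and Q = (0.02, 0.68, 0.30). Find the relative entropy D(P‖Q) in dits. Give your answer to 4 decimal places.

D(P‖Q) = Σ p·log₁₀(p/q).
  0.63·log₁₀(0.63/0.02) = 0.94394
  0.03·log₁₀(0.03/0.68) = -0.04066
  0.34·log₁₀(0.34/0.30) = 0.01848
D(P‖Q) = 0.9218 dits.

0.9218 dits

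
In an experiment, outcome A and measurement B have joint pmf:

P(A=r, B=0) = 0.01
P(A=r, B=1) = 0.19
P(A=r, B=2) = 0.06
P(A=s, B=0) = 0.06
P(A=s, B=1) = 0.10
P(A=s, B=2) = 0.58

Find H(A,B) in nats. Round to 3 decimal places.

1.245 nats

H(A,B) = −Σ p(x,y)·ln p(x,y) over all 6 cells.
  cell (r,0): −0.01·ln0.01 = 0.0461
  cell (r,1): −0.19·ln0.19 = 0.3155
  cell (r,2): −0.06·ln0.06 = 0.1688
  cell (s,0): −0.06·ln0.06 = 0.1688
  cell (s,1): −0.10·ln0.10 = 0.2303
  cell (s,2): −0.58·ln0.58 = 0.3159
Sum = 1.245 nats.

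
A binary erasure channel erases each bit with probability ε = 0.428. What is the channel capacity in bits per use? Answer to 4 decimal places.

0.5720 bits

Binary erasure channel: capacity C = 1 − ε.
C = 1 − 0.428 = 0.5720 bits per channel use.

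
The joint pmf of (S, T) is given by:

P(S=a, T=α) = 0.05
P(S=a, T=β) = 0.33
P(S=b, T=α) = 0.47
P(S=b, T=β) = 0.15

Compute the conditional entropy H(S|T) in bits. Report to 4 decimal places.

Marginals: p(S) = (0.3800, 0.6200), p(T) = (0.5200, 0.4800).
H(S|T) = Σ p(T) · H(S|T=·).
  T=α: p=0.5200, H(S|T=α) = 0.4567
  T=β: p=0.4800, H(S|T=β) = 0.8960
Weighted sum = 0.6676 bits.

0.6676 bits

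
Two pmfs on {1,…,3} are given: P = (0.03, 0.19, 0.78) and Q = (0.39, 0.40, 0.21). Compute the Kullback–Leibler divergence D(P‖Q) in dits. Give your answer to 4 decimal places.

D(P‖Q) = Σ p·log₁₀(p/q).
  0.03·log₁₀(0.03/0.39) = -0.03342
  0.19·log₁₀(0.19/0.40) = -0.06143
  0.78·log₁₀(0.78/0.21) = 0.44450
D(P‖Q) = 0.3497 dits.

0.3497 dits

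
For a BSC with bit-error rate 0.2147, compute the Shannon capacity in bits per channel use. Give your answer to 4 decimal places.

0.2496 bits

Binary symmetric channel: C = 1 − h₂(ε) where h₂ is the binary entropy function.
h₂(0.2147) = −0.2147·log₂0.2147 − 0.7853·log₂0.7853 = 0.7504.
C = 1 − 0.7504 = 0.2496 bits per channel use.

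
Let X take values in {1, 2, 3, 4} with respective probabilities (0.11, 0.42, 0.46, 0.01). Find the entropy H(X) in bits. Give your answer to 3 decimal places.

1.458 bits

H(X) = −Σ p·log₂ p.
  −(0.11)·log₂(0.11) = 0.3503
  −(0.42)·log₂(0.42) = 0.5256
  −(0.46)·log₂(0.46) = 0.5153
  −(0.01)·log₂(0.01) = 0.0664
Sum: 0.3503 + 0.5256 + 0.5153 + 0.0664 = 1.458 bits.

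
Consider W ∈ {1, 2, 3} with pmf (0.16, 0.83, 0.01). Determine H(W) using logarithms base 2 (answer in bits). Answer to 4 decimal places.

0.7126 bits

H(W) = −Σ p·log₂ p.
  −(0.16)·log₂(0.16) = 0.42302
  −(0.83)·log₂(0.83) = 0.22312
  −(0.01)·log₂(0.01) = 0.06644
Sum: 0.42302 + 0.22312 + 0.06644 = 0.7126 bits.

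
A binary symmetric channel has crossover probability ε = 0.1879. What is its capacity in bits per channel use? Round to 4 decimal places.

Binary symmetric channel: C = 1 − h₂(ε) where h₂ is the binary entropy function.
h₂(0.1879) = −0.1879·log₂0.1879 − 0.8121·log₂0.8121 = 0.6971.
C = 1 − 0.6971 = 0.3029 bits per channel use.

0.3029 bits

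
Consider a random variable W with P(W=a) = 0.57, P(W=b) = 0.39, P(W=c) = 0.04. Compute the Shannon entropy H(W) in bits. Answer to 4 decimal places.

1.1778 bits

H(W) = −Σ p·log₂ p.
  −(0.57)·log₂(0.57) = 0.46225
  −(0.39)·log₂(0.39) = 0.52980
  −(0.04)·log₂(0.04) = 0.18575
Sum: 0.46225 + 0.52980 + 0.18575 = 1.1778 bits.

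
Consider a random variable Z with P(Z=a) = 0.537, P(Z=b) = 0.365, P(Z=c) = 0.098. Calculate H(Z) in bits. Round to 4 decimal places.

H(Z) = −Σ p·log₂ p.
  −(0.537)·log₂(0.537) = 0.48169
  −(0.365)·log₂(0.365) = 0.53072
  −(0.098)·log₂(0.098) = 0.32841
Sum: 0.48169 + 0.53072 + 0.32841 = 1.3408 bits.

1.3408 bits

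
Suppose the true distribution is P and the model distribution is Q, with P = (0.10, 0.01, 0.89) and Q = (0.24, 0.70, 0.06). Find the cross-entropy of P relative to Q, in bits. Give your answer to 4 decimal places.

H(P,Q) = −Σ p·log₂ q.
  −0.10·log₂(0.24) = 0.20589
  −0.01·log₂(0.70) = 0.00515
  −0.89·log₂(0.06) = 3.61242
H(P,Q) = 3.8235 bits.

3.8235 bits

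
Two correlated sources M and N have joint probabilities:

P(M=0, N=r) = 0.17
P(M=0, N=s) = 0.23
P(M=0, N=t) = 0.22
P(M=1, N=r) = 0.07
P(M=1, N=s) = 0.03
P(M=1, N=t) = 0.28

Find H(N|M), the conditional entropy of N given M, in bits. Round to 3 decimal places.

1.379 bits

Marginals: p(M) = (0.6200, 0.3800), p(N) = (0.2400, 0.2600, 0.5000).
H(N|M) = Σ p(M) · H(N|M=·).
  M=0: p=0.6200, H(N|M=0) = 1.5730
  M=1: p=0.3800, H(N|M=1) = 1.0634
Weighted sum = 1.379 bits.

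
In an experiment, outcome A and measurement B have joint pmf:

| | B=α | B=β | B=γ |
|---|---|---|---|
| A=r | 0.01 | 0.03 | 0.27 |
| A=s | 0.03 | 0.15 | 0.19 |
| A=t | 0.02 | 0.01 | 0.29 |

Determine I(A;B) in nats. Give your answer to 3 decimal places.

Marginals: p(A) = (0.3100, 0.3700, 0.3200), p(B) = (0.0600, 0.1900, 0.7500).
I(A;B) = H(A) + H(B) − H(A,B).
H(A) = 1.0956, H(B) = 0.7001, H(A,B) = 1.6933.
I(A;B) = 1.0956 + 0.7001 − 1.6933 = 0.102 nats.

0.102 nats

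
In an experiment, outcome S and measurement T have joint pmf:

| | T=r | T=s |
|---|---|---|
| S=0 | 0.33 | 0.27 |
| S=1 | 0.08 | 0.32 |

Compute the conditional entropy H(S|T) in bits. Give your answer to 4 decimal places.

0.8789 bits

Chain rule: H(S|T) = H(S,T) − H(T).
Marginals: p(S) = (0.6000, 0.4000), p(T) = (0.4100, 0.5900).
H(S,T) = 1.8554 bits; H(T) = 0.9765 bits.
H(S|T) = 1.8554 − 0.9765 = 0.8789 bits.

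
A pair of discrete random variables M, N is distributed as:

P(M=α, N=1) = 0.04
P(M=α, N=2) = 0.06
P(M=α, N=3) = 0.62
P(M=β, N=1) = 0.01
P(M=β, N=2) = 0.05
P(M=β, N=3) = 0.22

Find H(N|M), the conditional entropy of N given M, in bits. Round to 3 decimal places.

0.765 bits

Marginals: p(M) = (0.7200, 0.2800), p(N) = (0.0500, 0.1100, 0.8400).
H(N|M) = Σ p(M) · H(N|M=·).
  M=α: p=0.7200, H(N|M=α) = 0.7162
  M=β: p=0.2800, H(N|M=β) = 0.8889
Weighted sum = 0.765 bits.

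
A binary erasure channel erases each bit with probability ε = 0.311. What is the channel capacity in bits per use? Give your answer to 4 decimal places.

0.6890 bits

Binary erasure channel: capacity C = 1 − ε.
C = 1 − 0.311 = 0.6890 bits per channel use.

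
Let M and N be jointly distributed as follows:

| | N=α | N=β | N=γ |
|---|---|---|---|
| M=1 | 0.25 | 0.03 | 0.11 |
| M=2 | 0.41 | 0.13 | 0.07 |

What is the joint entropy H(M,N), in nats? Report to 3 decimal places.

H(M,N) = −Σ p(x,y)·ln p(x,y) over all 6 cells.
  cell (1,α): −0.25·ln0.25 = 0.3466
  cell (1,β): −0.03·ln0.03 = 0.1052
  cell (1,γ): −0.11·ln0.11 = 0.2428
  cell (2,α): −0.41·ln0.41 = 0.3656
  cell (2,β): −0.13·ln0.13 = 0.2652
  cell (2,γ): −0.07·ln0.07 = 0.1861
Sum = 1.512 nats.

1.512 nats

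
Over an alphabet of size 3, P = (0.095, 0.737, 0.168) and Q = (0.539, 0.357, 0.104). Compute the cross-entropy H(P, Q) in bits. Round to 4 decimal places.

H(P,Q) = −Σ p·log₂ q.
  −0.095·log₂(0.539) = 0.08471
  −0.737·log₂(0.357) = 1.09518
  −0.168·log₂(0.104) = 0.54858
H(P,Q) = 1.7285 bits.

1.7285 bits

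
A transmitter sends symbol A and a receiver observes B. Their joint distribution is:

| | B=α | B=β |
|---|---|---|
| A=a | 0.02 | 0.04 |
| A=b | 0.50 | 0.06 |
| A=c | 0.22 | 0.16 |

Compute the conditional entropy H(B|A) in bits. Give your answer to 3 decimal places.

Chain rule: H(B|A) = H(A,B) − H(A).
Marginals: p(A) = (0.0600, 0.5600, 0.3800), p(B) = (0.7400, 0.2600).
H(A,B) = 1.9458 bits; H(A) = 1.2424 bits.
H(B|A) = 1.9458 − 1.2424 = 0.703 bits.

0.703 bits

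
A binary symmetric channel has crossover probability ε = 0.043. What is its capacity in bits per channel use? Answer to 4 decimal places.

0.7441 bits

Binary symmetric channel: C = 1 − h₂(ε) where h₂ is the binary entropy function.
h₂(0.043) = −0.043·log₂0.043 − 0.957·log₂0.957 = 0.2559.
C = 1 − 0.2559 = 0.7441 bits per channel use.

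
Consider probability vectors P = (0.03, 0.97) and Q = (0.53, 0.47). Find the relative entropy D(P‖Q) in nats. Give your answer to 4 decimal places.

D(P‖Q) = Σ p·ln(p/q).
  0.03·ln(0.03/0.53) = -0.08615
  0.97·ln(0.97/0.47) = 0.70283
D(P‖Q) = 0.6167 nats.

0.6167 nats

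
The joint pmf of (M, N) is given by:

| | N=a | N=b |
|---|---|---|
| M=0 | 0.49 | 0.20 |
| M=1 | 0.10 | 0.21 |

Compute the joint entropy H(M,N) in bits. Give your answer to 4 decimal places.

H(M,N) = −Σ p(x,y)·log₂ p(x,y) over all 4 cells.
  cell (0,a): −0.49·log₂0.49 = 0.50428
  cell (0,b): −0.20·log₂0.20 = 0.46439
  cell (1,a): −0.10·log₂0.10 = 0.33219
  cell (1,b): −0.21·log₂0.21 = 0.47282
Sum = 1.7737 bits.

1.7737 bits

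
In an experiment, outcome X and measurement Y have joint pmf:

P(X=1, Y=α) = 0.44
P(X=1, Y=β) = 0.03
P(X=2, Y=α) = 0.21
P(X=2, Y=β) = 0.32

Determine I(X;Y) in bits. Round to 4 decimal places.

Marginals: p(X) = (0.4700, 0.5300), p(Y) = (0.6500, 0.3500).
I(X;Y) = Σ p(x,y)·log₂[p(x,y)/(p(x)p(y))].
  (1,α): 0.44·log₂(1.4403) = 0.23159
  (1,β): 0.03·log₂(0.1824) = -0.07365
  (2,α): 0.21·log₂(0.6096) = -0.14996
  (2,β): 0.32·log₂(1.7251) = 0.25173
Sum = 0.2597 bits.

0.2597 bits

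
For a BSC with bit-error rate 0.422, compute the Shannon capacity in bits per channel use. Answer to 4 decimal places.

0.0176 bits

Binary symmetric channel: C = 1 − h₂(ε) where h₂ is the binary entropy function.
h₂(0.422) = −0.422·log₂0.422 − 0.578·log₂0.578 = 0.9824.
C = 1 − 0.9824 = 0.0176 bits per channel use.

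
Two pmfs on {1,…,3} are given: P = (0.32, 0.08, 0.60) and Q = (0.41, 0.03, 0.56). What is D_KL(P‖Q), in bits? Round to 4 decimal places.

0.0585 bits

D(P‖Q) = Σ p·log₂(p/q).
  0.32·log₂(0.32/0.41) = -0.11442
  0.08·log₂(0.08/0.03) = 0.11320
  0.60·log₂(0.60/0.56) = 0.05972
D(P‖Q) = 0.0585 bits.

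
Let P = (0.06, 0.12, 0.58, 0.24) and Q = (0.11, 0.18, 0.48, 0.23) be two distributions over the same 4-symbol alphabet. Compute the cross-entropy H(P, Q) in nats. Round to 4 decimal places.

1.1166 nats

H(P,Q) = −Σ p·ln q.
  −0.06·ln(0.11) = 0.13244
  −0.12·ln(0.18) = 0.20578
  −0.58·ln(0.48) = 0.42570
  −0.24·ln(0.23) = 0.35272
H(P,Q) = 1.1166 nats.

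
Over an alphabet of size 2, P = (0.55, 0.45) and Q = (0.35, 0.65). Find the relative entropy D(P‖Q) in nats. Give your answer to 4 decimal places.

0.0831 nats

D(P‖Q) = Σ p·ln(p/q).
  0.55·ln(0.55/0.35) = 0.24859
  0.45·ln(0.45/0.65) = -0.16548
D(P‖Q) = 0.0831 nats.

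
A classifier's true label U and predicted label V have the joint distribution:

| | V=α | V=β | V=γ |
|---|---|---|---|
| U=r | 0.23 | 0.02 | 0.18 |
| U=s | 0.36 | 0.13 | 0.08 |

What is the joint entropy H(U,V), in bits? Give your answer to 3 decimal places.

H(U,V) = −Σ p(x,y)·log₂ p(x,y) over all 6 cells.
  cell (r,α): −0.23·log₂0.23 = 0.4877
  cell (r,β): −0.02·log₂0.02 = 0.1129
  cell (r,γ): −0.18·log₂0.18 = 0.4453
  cell (s,α): −0.36·log₂0.36 = 0.5306
  cell (s,β): −0.13·log₂0.13 = 0.3826
  cell (s,γ): −0.08·log₂0.08 = 0.2915
Sum = 2.251 bits.

2.251 bits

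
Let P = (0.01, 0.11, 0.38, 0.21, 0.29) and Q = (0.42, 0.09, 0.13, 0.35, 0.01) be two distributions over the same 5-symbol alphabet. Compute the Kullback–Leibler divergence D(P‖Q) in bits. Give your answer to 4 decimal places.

D(P‖Q) = Σ p·log₂(p/q).
  0.01·log₂(0.01/0.42) = -0.05392
  0.11·log₂(0.11/0.09) = 0.03185
  0.38·log₂(0.38/0.13) = 0.58805
  0.21·log₂(0.21/0.35) = -0.15476
  0.29·log₂(0.29/0.01) = 1.40881
D(P‖Q) = 1.8200 bits.

1.8200 bits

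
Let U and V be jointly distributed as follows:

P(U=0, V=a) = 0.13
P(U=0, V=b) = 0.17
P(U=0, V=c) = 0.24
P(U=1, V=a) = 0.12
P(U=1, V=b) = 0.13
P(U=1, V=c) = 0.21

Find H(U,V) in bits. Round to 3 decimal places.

H(U,V) = −Σ p(x,y)·log₂ p(x,y) over all 6 cells.
  cell (0,a): −0.13·log₂0.13 = 0.3826
  cell (0,b): −0.17·log₂0.17 = 0.4346
  cell (0,c): −0.24·log₂0.24 = 0.4941
  cell (1,a): −0.12·log₂0.12 = 0.3671
  cell (1,b): −0.13·log₂0.13 = 0.3826
  cell (1,c): −0.21·log₂0.21 = 0.4728
Sum = 2.534 bits.

2.534 bits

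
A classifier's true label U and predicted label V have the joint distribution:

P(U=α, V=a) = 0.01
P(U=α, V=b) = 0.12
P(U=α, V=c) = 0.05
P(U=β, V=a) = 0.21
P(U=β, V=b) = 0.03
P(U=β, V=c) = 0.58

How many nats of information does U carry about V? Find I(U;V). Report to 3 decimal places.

Marginals: p(U) = (0.1800, 0.8200), p(V) = (0.2200, 0.1500, 0.6300).
I(U;V) = H(U) + H(V) − H(U,V).
H(U) = 0.4714, H(V) = 0.9088, H(U,V) = 1.1991.
I(U;V) = 0.4714 + 0.9088 − 1.1991 = 0.181 nats.

0.181 nats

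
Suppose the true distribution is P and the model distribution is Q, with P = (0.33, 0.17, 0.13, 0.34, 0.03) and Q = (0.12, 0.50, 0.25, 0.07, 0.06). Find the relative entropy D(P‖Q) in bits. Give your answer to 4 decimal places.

0.8396 bits

D(P‖Q) = Σ p·log₂(p/q).
  0.33·log₂(0.33/0.12) = 0.48161
  0.17·log₂(0.17/0.50) = -0.26459
  0.13·log₂(0.13/0.25) = -0.12264
  0.34·log₂(0.34/0.07) = 0.77524
  0.03·log₂(0.03/0.06) = -0.03000
D(P‖Q) = 0.8396 bits.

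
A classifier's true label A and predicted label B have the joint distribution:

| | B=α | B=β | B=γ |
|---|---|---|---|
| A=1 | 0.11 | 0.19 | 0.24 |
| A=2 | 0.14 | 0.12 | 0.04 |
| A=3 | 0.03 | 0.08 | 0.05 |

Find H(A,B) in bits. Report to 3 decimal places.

2.909 bits

H(A,B) = −Σ p(x,y)·log₂ p(x,y) over all 9 cells.
  cell (1,α): −0.11·log₂0.11 = 0.3503
  cell (1,β): −0.19·log₂0.19 = 0.4552
  cell (1,γ): −0.24·log₂0.24 = 0.4941
  cell (2,α): −0.14·log₂0.14 = 0.3971
  cell (2,β): −0.12·log₂0.12 = 0.3671
  cell (2,γ): −0.04·log₂0.04 = 0.1858
  cell (3,α): −0.03·log₂0.03 = 0.1518
  cell (3,β): −0.08·log₂0.08 = 0.2915
  cell (3,γ): −0.05·log₂0.05 = 0.2161
Sum = 2.909 bits.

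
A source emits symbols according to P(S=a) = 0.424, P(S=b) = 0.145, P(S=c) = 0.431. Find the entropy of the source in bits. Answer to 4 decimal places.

H(S) = −Σ p·log₂ p.
  −(0.424)·log₂(0.424) = 0.52485
  −(0.145)·log₂(0.145) = 0.40395
  −(0.431)·log₂(0.431) = 0.52334
Sum: 0.52485 + 0.40395 + 0.52334 = 1.4521 bits.

1.4521 bits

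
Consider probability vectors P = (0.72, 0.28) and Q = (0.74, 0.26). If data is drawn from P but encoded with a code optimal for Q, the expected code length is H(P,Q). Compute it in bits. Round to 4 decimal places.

0.8569 bits

H(P,Q) = −Σ p·log₂ q.
  −0.72·log₂(0.74) = 0.31277
  −0.28·log₂(0.26) = 0.54416
H(P,Q) = 0.8569 bits.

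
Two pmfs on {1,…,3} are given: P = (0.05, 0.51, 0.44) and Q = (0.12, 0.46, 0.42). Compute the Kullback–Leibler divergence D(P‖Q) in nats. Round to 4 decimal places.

D(P‖Q) = Σ p·ln(p/q).
  0.05·ln(0.05/0.12) = -0.04377
  0.51·ln(0.51/0.46) = 0.05262
  0.44·ln(0.44/0.42) = 0.02047
D(P‖Q) = 0.0293 nats.

0.0293 nats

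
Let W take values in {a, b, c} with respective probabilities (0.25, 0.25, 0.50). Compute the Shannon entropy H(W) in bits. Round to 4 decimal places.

H(W) = −Σ p·log₂ p.
  −(0.25)·log₂(0.25) = 0.50000
  −(0.25)·log₂(0.25) = 0.50000
  −(0.50)·log₂(0.50) = 0.50000
Sum: 0.50000 + 0.50000 + 0.50000 = 1.5000 bits.

1.5000 bits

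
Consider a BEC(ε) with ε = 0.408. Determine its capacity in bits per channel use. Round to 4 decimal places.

Binary erasure channel: capacity C = 1 − ε.
C = 1 − 0.408 = 0.5920 bits per channel use.

0.5920 bits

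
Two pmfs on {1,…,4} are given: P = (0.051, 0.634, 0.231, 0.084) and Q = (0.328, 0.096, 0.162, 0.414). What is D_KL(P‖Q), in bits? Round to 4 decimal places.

1.5146 bits

D(P‖Q) = Σ p·log₂(p/q).
  0.051·log₂(0.051/0.328) = -0.13694
  0.634·log₂(0.634/0.096) = 1.72662
  0.231·log₂(0.231/0.162) = 0.11825
  0.084·log₂(0.084/0.414) = -0.19330
D(P‖Q) = 1.5146 bits.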